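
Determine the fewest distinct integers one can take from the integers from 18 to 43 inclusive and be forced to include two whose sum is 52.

19

A set avoiding the sum 52 can contain at most one of each pair {x, 52−x}, plus the 10 elements whose complement lies outside the range or equal to its own complement.
The integers 26, …, 43 (18 of them) are such a set: any two sum to at least 26+27 = 53 > 52.
By pigeonhole, any 19th integer completes one of the 8 pairs, so 19 choices force a sum of 52.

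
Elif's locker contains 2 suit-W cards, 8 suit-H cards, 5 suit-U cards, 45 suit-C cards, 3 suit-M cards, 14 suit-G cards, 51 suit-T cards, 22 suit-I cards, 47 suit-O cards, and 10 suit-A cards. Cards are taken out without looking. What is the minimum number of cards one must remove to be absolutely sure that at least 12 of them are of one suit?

Put each drawn card into a box by suit. The largest draw with every box below 12 takes min(count, 11) from each suit; suits with fewer than 11 contribute all they have.
Σ min(cᵢ, 11) = 2 + 8 + 5 + 11 + 3 + 11 + 11 + 11 + 11 + 10 = 83.
Draw number 83 + 1 = 84 must push one box to 12.

84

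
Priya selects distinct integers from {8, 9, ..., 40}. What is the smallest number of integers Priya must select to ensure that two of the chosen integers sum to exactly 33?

25

Two chosen integers sum to 33 exactly when both halves of some pair {x, 33−x} with 8 ≤ x ≤ 33−x ≤ 25 are chosen — 9 such pairs.
The remaining 15 elements (those with no distinct partner in range) can never complete a 33-sum, so the worst case takes all of them and one from each pair: 15 + 9 = 24.
By pigeonhole, the 25th integer has to be the second member of some pair, so 24 + 1 = 25.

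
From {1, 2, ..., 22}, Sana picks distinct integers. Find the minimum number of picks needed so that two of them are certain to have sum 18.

Two chosen integers sum to 18 exactly when both halves of some pair {x, 18−x} with 1 ≤ x ≤ 18−x ≤ 17 are chosen — 8 such pairs.
The remaining 6 elements (those with no distinct partner in range) can never complete a 18-sum, so the worst case takes all of them and one from each pair: 6 + 8 = 14.
By the pigeonhole principle, the 15th integer has to be the second member of some pair, so 14 + 1 = 15.

15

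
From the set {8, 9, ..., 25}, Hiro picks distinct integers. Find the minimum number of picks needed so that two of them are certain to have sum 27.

13

A set avoiding the sum 27 can contain at most one of each pair {x, 27−x}, plus the 6 elements whose complement lies outside the range.
The integers 14, …, 25 (12 of them) are such a set: any two sum to at least 14+15 = 29 > 27.
By the pigeonhole principle, any 13th integer completes one of the 6 pairs, so 13 choices force a sum of 27.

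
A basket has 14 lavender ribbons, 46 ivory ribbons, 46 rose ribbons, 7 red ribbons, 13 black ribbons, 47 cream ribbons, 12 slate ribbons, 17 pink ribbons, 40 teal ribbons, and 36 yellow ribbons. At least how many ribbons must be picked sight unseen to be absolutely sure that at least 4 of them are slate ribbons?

270

In the worst case for collecting slate ribbons, every non-slate ribbon comes out first.
There are 14 + 46 + 46 + 7 + 13 + 47 + 17 + 40 + 36 = 266 non-slate ribbons altogether.
After those, each further ribbon must be slate, so 266 + 4 = 270 draws guarantee 4 slate ribbons.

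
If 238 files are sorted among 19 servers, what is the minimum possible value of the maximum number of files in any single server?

By the pigeonhole principle, the 19 servers are the holes and the 238 files are the pigeons.
If every server held at most 12 files, the total would be at most 19 × 12 = 228, which is less than 238.
So some server holds at least ⌈238/19⌉ = 13 files.

13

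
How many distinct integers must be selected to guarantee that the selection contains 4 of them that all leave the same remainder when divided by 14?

43

By pigeonhole, the 14 residue classes mod 14 are the pigeonholes.
With 42 integers one could put 3 in each residue class and have no class reach 4.
The 43rd integer pushes some class to 4, so 14·3 + 1 = 43.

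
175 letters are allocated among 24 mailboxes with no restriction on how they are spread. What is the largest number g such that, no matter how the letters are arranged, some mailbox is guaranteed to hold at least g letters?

8

By the pigeonhole principle, the 24 mailboxes are the holes and the 175 letters are the pigeons.
If every mailbox held at most 7 letters, the total would be at most 24 × 7 = 168, which is less than 175.
So some mailbox holds at least ⌈175/24⌉ = 8 letters.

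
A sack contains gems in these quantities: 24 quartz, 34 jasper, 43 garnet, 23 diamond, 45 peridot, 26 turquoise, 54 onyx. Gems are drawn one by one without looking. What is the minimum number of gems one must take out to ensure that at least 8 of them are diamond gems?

234

In the worst case for collecting diamond gems, every non-diamond gem comes out first.
There are 24 + 34 + 43 + 45 + 26 + 54 = 226 non-diamond gems altogether.
After those, each further gem must be diamond, so 226 + 8 = 234 draws guarantee 8 diamond gems.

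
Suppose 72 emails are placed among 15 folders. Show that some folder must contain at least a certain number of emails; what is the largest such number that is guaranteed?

By pigeonhole, the 15 folders are the holes and the 72 emails are the pigeons.
If every folder held at most 4 emails, the total would be at most 15 × 4 = 60, which is less than 72.
So some folder holds at least ⌈72/15⌉ = 5 emails.

5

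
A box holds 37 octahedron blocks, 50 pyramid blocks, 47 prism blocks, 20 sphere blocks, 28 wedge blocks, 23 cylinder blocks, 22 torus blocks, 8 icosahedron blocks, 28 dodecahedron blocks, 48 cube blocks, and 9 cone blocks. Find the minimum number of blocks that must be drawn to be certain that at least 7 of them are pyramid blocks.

277

In the worst case for collecting pyramid blocks, every non-pyramid block comes out first.
There are 37 + 47 + 20 + 28 + 23 + 22 + 8 + 28 + 48 + 9 = 270 non-pyramid blocks altogether.
After those, each further block must be pyramid, so 270 + 7 = 277 draws guarantee 7 pyramid blocks.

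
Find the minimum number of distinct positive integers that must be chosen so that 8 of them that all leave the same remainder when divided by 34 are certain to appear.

239

By the pigeonhole principle, the 34 residue classes mod 34 are the pigeonholes.
With 238 integers one could put 7 in each residue class and have no class reach 8.
The 239th integer pushes some class to 8, so 34·7 + 1 = 239.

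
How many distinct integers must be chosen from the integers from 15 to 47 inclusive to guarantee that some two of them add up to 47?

25

Group the elements by complementary pair {x, 47−x}: {15,32}, {16,31}, {17,30}, …, giving 9 two-element pairs and 15 integers whose partner 47−x falls outside [15,47].
By pigeonhole, treating each of those 24 groups as a pigeonhole, one can pick one integer per group — 24 integers — with no two summing to 47.
The 25th integer lands in an occupied pair, forcing a sum of 47.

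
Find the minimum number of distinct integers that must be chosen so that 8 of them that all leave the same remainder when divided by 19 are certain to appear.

Pigeonhole: the 19 residue classes mod 19 are the pigeonholes.
With 133 integers one could put 7 in each residue class and have no class reach 8.
The 134th integer pushes some class to 8, so 19·7 + 1 = 134.

134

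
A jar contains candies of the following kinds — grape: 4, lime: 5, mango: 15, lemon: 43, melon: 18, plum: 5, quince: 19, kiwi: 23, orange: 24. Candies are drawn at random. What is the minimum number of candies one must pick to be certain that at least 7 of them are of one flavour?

An adversary could hand out at most 6 candies per flavour (grape, lime, plum run out sooner): 4 + 5 + 6 + 6 + 6 + 5 + 6 + 6 + 6 = 50 candies and still no flavour has 7.
One more candy lands in a flavour already at 6, so 51 draws are enough and 50 are not.

51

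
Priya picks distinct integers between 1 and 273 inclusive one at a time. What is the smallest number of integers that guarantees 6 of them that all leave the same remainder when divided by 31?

The 31 residue classes mod 31 are the pigeonholes.
With 155 integers one could put 5 in each residue class and have no class reach 6.
The 156th integer pushes some class to 6, so 31·5 + 1 = 156.

156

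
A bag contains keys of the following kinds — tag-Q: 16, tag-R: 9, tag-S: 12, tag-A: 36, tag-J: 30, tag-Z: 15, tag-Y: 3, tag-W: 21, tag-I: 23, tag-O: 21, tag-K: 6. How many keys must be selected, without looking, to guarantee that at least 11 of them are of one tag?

The 11 tags are the holes; the keys drawn are the pigeons.
To avoid 11 of any one tag, the worst case takes at most 10 of each tag, or every key of a tag that has fewer than 10.
That gives 10 + 9 + 10 + 10 + 10 + 10 + 3 + 10 + 10 + 10 + 6 = 98 keys with no tag reaching 11.
The next key forces some tag to 11, so 98 + 1 = 99.

99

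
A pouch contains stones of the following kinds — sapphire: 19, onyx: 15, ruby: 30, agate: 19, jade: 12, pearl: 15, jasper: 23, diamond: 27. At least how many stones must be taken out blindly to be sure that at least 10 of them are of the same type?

The 8 types are the holes; the stones drawn are the pigeons.
To avoid 10 of any one type, the worst case takes at most 9 of each type.
That gives 9 + 9 + 9 + 9 + 9 + 9 + 9 + 9 = 72 stones with no type reaching 10.
The next stone forces some type to 10, so 72 + 1 = 73.

73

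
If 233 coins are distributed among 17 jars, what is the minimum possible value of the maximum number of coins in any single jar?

14

By pigeonhole, the 17 jars are the holes and the 233 coins are the pigeons.
If every jar held at most 13 coins, the total would be at most 17 × 13 = 221, which is less than 233.
So some jar holds at least ⌈233/17⌉ = 14 coins.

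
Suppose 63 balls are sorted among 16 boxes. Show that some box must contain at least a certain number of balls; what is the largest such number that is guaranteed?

4

The 16 boxes are the holes and the 63 balls are the pigeons.
If every box held at most 3 balls, the total would be at most 16 × 3 = 48, which is less than 63.
So some box holds at least ⌈63/16⌉ = 4 balls.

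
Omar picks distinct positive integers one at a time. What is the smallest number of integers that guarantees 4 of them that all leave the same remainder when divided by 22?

67

Pigeonhole: the 22 residue classes mod 22 are the pigeonholes.
With 66 integers one could put 3 in each residue class and have no class reach 4.
The 67th integer pushes some class to 4, so 22·3 + 1 = 67.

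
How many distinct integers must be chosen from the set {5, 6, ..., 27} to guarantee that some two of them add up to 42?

Group the elements by complementary pair {x, 42−x}: {15,27}, {16,26}, {17,25}, …, giving 6 two-element pairs, the single value 21 (it cannot pair with itself since the integers are distinct), and 10 integers whose partner 42−x falls outside [5,27].
By the pigeonhole principle, treating each of those 17 groups as a pigeonhole, one can pick one integer per group — 17 integers — with no two summing to 42.
The 18th integer lands in an occupied pair, forcing a sum of 42.

18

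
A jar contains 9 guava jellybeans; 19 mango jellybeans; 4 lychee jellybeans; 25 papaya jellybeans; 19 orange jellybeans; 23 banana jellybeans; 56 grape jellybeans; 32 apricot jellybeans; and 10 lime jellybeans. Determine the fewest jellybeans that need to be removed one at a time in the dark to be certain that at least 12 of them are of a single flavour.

90

By pigeonhole, put each drawn jellybean into a box by flavour. The largest draw with every box below 12 takes min(count, 11) from each flavour; flavours with fewer than 11 contribute all they have.
Σ min(cᵢ, 11) = 9 + 11 + 4 + 11 + 11 + 11 + 11 + 11 + 10 = 89.
Draw number 89 + 1 = 90 must push one box to 12.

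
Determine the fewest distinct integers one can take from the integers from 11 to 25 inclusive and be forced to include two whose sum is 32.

Group the elements by complementary pair {x, 32−x}: {11,21}, {12,20}, {13,19}, …, giving 5 two-element pairs; the single value 16 (it cannot pair with itself since the integers are distinct); and 4 integers whose partner 32−x falls outside [11,25].
Treating each of those 10 groups as a pigeonhole, one can pick one integer per group — 10 integers — with no two summing to 32.
The 11th integer lands in an occupied pair, forcing a sum of 32.

11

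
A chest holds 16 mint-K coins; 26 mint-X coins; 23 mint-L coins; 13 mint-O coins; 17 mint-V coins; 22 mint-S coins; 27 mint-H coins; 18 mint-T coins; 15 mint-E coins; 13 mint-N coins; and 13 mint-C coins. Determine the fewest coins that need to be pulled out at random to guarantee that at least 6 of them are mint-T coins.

In the worst case for collecting mint-T coins, every non-mint-T coin comes out first.
There are 16 + 26 + 23 + 13 + 17 + 22 + 27 + 15 + 13 + 13 = 185 non-mint-T coins altogether.
After those, each further coin must be mint-T, so 185 + 6 = 191 draws guarantee 6 mint-T coins.

191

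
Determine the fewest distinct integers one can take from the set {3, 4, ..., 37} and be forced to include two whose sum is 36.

A set avoiding the sum 36 can contain at most one of each pair {x, 36−x}, plus the 5 elements whose complement lies outside the range or equal to its own complement.
The integers 18, …, 37 (20 of them) are such a set: any two sum to at least 18+19 = 37 > 36.
Pigeonhole: any 21st integer completes one of the 15 pairs, so 21 choices force a sum of 36.

21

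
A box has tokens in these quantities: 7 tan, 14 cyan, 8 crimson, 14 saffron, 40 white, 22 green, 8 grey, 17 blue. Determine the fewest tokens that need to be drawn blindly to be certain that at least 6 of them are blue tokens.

119

In the worst case for collecting blue tokens, every non-blue token comes out first.
There are 7 + 14 + 8 + 14 + 40 + 22 + 8 = 113 non-blue tokens altogether.
After those, each further token must be blue, so 113 + 6 = 119 draws guarantee 6 blue tokens.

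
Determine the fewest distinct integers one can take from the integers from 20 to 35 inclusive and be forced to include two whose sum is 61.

12

A set avoiding the sum 61 can contain at most one of each pair {x, 61−x}, plus the 6 elements whose complement lies outside the range.
The integers 20, …, 30 (11 of them) are such a set: any two sum to at least 20+21 = 41 and at most 29+30 = 59 < 61.
By the pigeonhole principle, any 12th integer completes one of the 5 pairs, so 12 choices force a sum of 61.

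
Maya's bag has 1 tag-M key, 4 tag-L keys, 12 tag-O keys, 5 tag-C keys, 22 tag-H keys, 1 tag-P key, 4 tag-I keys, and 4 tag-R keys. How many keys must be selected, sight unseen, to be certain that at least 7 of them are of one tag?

32

By pigeonhole, the 8 tags are the holes; the keys drawn are the pigeons.
To avoid 7 of any one tag, the worst case takes at most 6 of each tag, or every key of a tag that has fewer than 6.
That gives 1 + 4 + 6 + 5 + 6 + 1 + 4 + 4 = 31 keys with no tag reaching 7.
The next key forces some tag to 7, so 31 + 1 = 32.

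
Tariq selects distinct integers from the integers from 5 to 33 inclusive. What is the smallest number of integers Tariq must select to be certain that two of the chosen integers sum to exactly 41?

17

Two chosen integers sum to 41 exactly when both halves of some pair {x, 41−x} with 8 ≤ x ≤ 41−x ≤ 33 are chosen — 13 such pairs.
The remaining 3 elements (those with no distinct partner in range) can never complete a 41-sum, so the worst case takes all of them and one from each pair: 3 + 13 = 16.
Pigeonhole: the 17th integer has to be the second member of some pair, so 16 + 1 = 17.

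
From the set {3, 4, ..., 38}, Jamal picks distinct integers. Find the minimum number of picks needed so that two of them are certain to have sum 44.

Group the elements by complementary pair {x, 44−x}: {6,38}, {7,37}, {8,36}, …, giving 16 two-element pairs; the single value 22 (it cannot pair with itself since the integers are distinct); and 3 integers whose partner 44−x falls outside [3,38].
Treating each of those 20 groups as a pigeonhole, one can pick one integer per group — 20 integers — with no two summing to 44.
The 21st integer lands in an occupied pair, forcing a sum of 44.

21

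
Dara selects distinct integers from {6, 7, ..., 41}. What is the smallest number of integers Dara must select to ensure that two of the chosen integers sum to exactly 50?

21

Two chosen integers sum to 50 exactly when both halves of some pair {x, 50−x} with 9 ≤ x ≤ 50−x ≤ 41 are chosen — 16 such pairs.
The remaining 4 elements (those with no distinct partner in range) can never complete a 50-sum, so the worst case takes all of them and one from each pair: 4 + 16 = 20.
Pigeonhole: the 21st integer has to be the second member of some pair, so 20 + 1 = 21.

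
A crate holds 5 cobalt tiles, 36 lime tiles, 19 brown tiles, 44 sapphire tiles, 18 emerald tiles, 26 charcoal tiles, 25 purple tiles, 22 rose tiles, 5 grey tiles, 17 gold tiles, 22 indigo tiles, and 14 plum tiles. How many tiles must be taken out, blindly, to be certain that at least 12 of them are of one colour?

An adversary could hand out at most 11 tiles per colour (cobalt, grey run out sooner): 5 + 11 + 11 + 11 + 11 + 11 + 11 + 11 + 5 + 11 + 11 + 11 = 120 tiles and still no colour has 12.
By pigeonhole, one more tile lands in a colour already at 11, so 121 draws are enough and 120 are not.

121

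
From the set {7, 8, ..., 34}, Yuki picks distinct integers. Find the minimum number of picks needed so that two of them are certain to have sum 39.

16

Group the elements by complementary pair {x, 39−x}: {7,32}, {8,31}, {9,30}, …, giving 13 two-element pairs and 2 integers whose partner 39−x falls outside [7,34].
Treating each of those 15 groups as a pigeonhole, one can pick one integer per group — 15 integers — with no two summing to 39.
The 16th integer lands in an occupied pair, forcing a sum of 39.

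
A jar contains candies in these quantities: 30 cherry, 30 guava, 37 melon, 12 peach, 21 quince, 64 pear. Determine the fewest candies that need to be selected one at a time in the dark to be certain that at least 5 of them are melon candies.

162

In the worst case for collecting melon candies, every non-melon candy comes out first.
There are 30 + 30 + 12 + 21 + 64 = 157 non-melon candies altogether.
After those, each further candy must be melon, so 157 + 5 = 162 draws guarantee 5 melon candies.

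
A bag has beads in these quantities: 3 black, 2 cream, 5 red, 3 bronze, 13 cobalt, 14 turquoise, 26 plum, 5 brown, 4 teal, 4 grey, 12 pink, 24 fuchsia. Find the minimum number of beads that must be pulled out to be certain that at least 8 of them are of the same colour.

62

An adversary could hand out at most 7 beads per colour (7 colours run out sooner): 3 + 2 + 5 + 3 + 7 + 7 + 7 + 5 + 4 + 4 + 7 + 7 = 61 beads and still no colour has 8.
By pigeonhole, one more bead lands in a colour already at 7, so 62 draws are enough and 61 are not.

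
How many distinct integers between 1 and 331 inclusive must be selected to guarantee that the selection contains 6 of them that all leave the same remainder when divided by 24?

121

By pigeonhole, the 24 residue classes mod 24 are the pigeonholes.
With 120 integers one could put 5 in each residue class and have no class reach 6.
The 121st integer pushes some class to 6, so 24·5 + 1 = 121.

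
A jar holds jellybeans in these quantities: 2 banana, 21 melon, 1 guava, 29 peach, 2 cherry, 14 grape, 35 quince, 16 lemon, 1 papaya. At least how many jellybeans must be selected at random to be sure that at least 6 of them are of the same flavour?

32

Pigeonhole: the 9 flavours are the holes; the jellybeans drawn are the pigeons.
To avoid 6 of any one flavour, the worst case takes at most 5 of each flavour, or every jellybean of a flavour that has fewer than 5.
That gives 2 + 5 + 1 + 5 + 2 + 5 + 5 + 5 + 1 = 31 jellybeans with no flavour reaching 6.
The next jellybean forces some flavour to 6, so 31 + 1 = 32.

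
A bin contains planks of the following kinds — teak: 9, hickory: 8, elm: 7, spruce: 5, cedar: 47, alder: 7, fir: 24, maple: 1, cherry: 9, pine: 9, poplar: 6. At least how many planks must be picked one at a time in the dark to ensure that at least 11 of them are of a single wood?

82

An adversary could hand out at most 10 planks per wood (9 woods run out sooner): 9 + 8 + 7 + 5 + 10 + 7 + 10 + 1 + 9 + 9 + 6 = 81 planks and still no wood has 11.
One more plank lands in a wood already at 10, so 82 draws are enough and 81 are not.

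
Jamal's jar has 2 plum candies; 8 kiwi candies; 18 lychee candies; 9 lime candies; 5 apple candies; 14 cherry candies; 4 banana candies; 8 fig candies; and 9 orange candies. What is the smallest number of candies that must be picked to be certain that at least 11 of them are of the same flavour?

An adversary could hand out at most 10 candies per flavour (7 flavours run out sooner): 2 + 8 + 10 + 9 + 5 + 10 + 4 + 8 + 9 = 65 candies and still no flavour has 11.
One more candy lands in a flavour already at 10, so 66 draws are enough and 65 are not.

66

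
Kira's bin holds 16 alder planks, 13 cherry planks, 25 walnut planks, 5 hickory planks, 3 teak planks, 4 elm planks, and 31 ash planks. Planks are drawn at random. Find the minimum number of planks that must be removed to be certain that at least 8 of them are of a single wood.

An adversary could hand out at most 7 planks per wood (hickory, teak, elm run out sooner): 7 + 7 + 7 + 5 + 3 + 4 + 7 = 40 planks and still no wood has 8.
One more plank lands in a wood already at 7, so 41 draws are enough and 40 are not.

41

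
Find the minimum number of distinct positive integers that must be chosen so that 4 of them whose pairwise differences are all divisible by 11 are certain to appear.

Integers whose pairwise differences are multiples of 11 are exactly those sharing a remainder mod 11. The 11 residue classes mod 11 are the pigeonholes.
With 33 integers one could put 3 in each residue class and have no class reach 4.
The 34th integer pushes some class to 4, so 11·3 + 1 = 34.

34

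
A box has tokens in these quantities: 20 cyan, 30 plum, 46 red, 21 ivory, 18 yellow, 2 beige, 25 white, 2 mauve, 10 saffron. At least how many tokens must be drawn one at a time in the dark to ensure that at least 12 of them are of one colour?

81

The 9 colours are the holes; the tokens drawn are the pigeons.
To avoid 12 of any one colour, the worst case takes at most 11 of each colour, or every token of a colour that has fewer than 11.
That gives 11 + 11 + 11 + 11 + 11 + 2 + 11 + 2 + 10 = 80 tokens with no colour reaching 12.
The next token forces some colour to 12, so 80 + 1 = 81.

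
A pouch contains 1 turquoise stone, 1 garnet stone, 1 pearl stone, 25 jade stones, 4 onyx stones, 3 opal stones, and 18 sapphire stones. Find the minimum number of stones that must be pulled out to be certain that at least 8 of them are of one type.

25

The 7 types are the holes; the stones drawn are the pigeons.
To avoid 8 of any one type, the worst case takes at most 7 of each type, or every stone of a type that has fewer than 7.
That gives 1 + 1 + 1 + 7 + 4 + 3 + 7 = 24 stones with no type reaching 8.
The next stone forces some type to 8, so 24 + 1 = 25.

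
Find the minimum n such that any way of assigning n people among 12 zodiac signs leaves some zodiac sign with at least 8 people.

85

With 84 people one could put exactly 7 in each of the 12 zodiac signs, and no zodiac sign would reach 8.
One more person must land in a zodiac sign that already has 7, giving it 8.
So 12 × 7 + 1 = 85 people are required.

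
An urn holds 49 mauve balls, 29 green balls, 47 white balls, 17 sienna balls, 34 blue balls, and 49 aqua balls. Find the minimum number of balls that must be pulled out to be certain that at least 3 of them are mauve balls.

In the worst case for collecting mauve balls, every non-mauve ball comes out first.
There are 29 + 47 + 17 + 34 + 49 = 176 non-mauve balls altogether.
After those, each further ball must be mauve, so 176 + 3 = 179 draws guarantee 3 mauve balls.

179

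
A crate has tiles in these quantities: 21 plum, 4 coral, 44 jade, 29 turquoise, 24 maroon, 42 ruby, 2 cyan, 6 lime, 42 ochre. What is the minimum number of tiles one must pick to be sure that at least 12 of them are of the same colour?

Pigeonhole: the 9 colours are the holes; the tiles drawn are the pigeons.
To avoid 12 of any one colour, the worst case takes at most 11 of each colour, or every tile of a colour that has fewer than 11.
That gives 11 + 4 + 11 + 11 + 11 + 11 + 2 + 6 + 11 = 78 tiles with no colour reaching 12.
The next tile forces some colour to 12, so 78 + 1 = 79.

79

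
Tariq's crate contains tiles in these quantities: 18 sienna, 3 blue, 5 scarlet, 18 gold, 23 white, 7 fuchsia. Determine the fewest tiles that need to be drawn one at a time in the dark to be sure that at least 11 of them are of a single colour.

46

Pigeonhole: the 6 colours are the holes; the tiles drawn are the pigeons.
To avoid 11 of any one colour, the worst case takes at most 10 of each colour, or every tile of a colour that has fewer than 10.
That gives 10 + 3 + 5 + 10 + 10 + 7 = 45 tiles with no colour reaching 11.
The next tile forces some colour to 11, so 45 + 1 = 46.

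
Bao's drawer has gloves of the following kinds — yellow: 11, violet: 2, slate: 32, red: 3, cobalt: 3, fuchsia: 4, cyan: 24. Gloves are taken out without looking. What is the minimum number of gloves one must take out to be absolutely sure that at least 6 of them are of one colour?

28

The 7 colours are the holes; the gloves drawn are the pigeons.
To avoid 6 of any one colour, the worst case takes at most 5 of each colour, or every glove of a colour that has fewer than 5.
That gives 5 + 2 + 5 + 3 + 3 + 4 + 5 = 27 gloves with no colour reaching 6.
The next glove forces some colour to 6, so 27 + 1 = 28.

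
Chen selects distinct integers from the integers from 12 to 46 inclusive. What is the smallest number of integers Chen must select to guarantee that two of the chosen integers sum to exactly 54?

Two chosen integers sum to 54 exactly when both halves of some pair {x, 54−x} with 12 ≤ x ≤ 54−x ≤ 42 are chosen — 15 such pairs.
The remaining 5 elements (those with no distinct partner in range) can never complete a 54-sum, so the worst case takes all of them and one from each pair: 5 + 15 = 20.
Pigeonhole: the 21st integer has to be the second member of some pair, so 20 + 1 = 21.

21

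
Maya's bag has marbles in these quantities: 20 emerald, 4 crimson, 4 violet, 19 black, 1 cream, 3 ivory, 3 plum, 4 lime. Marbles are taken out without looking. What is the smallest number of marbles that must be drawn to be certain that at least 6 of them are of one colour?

30

By the pigeonhole principle, the 8 colours are the holes; the marbles drawn are the pigeons.
To avoid 6 of any one colour, the worst case takes at most 5 of each colour, or every marble of a colour that has fewer than 5.
That gives 5 + 4 + 4 + 5 + 1 + 3 + 3 + 4 = 29 marbles with no colour reaching 6.
The next marble forces some colour to 6, so 29 + 1 = 30.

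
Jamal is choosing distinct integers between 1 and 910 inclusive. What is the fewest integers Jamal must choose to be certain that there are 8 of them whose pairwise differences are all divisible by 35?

Integers whose pairwise differences are multiples of 35 are exactly those sharing a remainder mod 35. The 35 residue classes mod 35 are the pigeonholes.
With 245 integers one could put 7 in each residue class and have no class reach 8.
The 246th integer pushes some class to 8, so 35·7 + 1 = 246.

246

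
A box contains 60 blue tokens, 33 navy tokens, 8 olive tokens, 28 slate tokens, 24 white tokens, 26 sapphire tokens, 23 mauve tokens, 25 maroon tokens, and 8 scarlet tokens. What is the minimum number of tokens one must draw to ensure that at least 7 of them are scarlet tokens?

234

In the worst case for collecting scarlet tokens, every non-scarlet token comes out first.
There are 60 + 33 + 8 + 28 + 24 + 26 + 23 + 25 = 227 non-scarlet tokens altogether.
After those, each further token must be scarlet, so 227 + 7 = 234 draws guarantee 7 scarlet tokens.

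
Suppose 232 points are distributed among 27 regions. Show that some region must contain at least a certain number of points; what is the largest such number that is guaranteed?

Pigeonhole: the 27 regions are the holes and the 232 points are the pigeons.
If every region held at most 8 points, the total would be at most 27 × 8 = 216, which is less than 232.
So some region holds at least ⌈232/27⌉ = 9 points.

9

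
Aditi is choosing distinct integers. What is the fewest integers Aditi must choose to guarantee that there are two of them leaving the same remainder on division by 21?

22

Pigeonhole: the 21 residue classes mod 21 are the pigeonholes.
With 21 integers one could put 1 in each residue class and have no class reach 2.
The 22nd integer pushes some class to 2, so 21·1 + 1 = 22.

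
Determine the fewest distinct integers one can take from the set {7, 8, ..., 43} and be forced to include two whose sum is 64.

27

Two chosen integers sum to 64 exactly when both halves of some pair {x, 64−x} with 21 ≤ x ≤ 64−x ≤ 43 are chosen — 11 such pairs.
The remaining 15 elements (those with no distinct partner in range) can never complete a 64-sum, so the worst case takes all of them and one from each pair: 15 + 11 = 26.
Pigeonhole: the 27th integer has to be the second member of some pair, so 26 + 1 = 27.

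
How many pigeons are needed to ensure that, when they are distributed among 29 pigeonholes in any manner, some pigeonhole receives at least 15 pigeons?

407

With 406 pigeons one could put exactly 14 in each of the 29 pigeonholes, and no pigeonhole would reach 15.
By the pigeonhole principle, one more pigeon must land in a pigeonhole that already has 14, giving it 15.
So 29 × 14 + 1 = 407 pigeons are required.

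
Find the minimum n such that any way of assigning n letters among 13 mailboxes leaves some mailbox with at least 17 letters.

209

With 208 letters one could put exactly 16 in each of the 13 mailboxes, and no mailbox would reach 17.
By pigeonhole, one more letter must land in a mailbox that already has 16, giving it 17.
So 13 × 16 + 1 = 209 letters are required.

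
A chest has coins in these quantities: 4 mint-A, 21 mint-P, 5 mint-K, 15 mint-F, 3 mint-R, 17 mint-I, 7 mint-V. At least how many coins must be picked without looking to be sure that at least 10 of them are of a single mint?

An adversary could hand out at most 9 coins per mint (4 mints run out sooner): 4 + 9 + 5 + 9 + 3 + 9 + 7 = 46 coins and still no mint has 10.
One more coin lands in a mint already at 9, so 47 draws are enough and 46 are not.

47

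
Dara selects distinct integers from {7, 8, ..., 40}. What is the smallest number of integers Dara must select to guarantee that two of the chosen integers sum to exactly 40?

Group the elements by complementary pair {x, 40−x}: {7,33}, {8,32}, {9,31}, …, giving 13 two-element pairs, the single value 20 (it cannot pair with itself since the integers are distinct), and 7 integers whose partner 40−x falls outside [7,40].
Pigeonhole: treating each of those 21 groups as a pigeonhole, one can pick one integer per group — 21 integers — with no two summing to 40.
The 22nd integer lands in an occupied pair, forcing a sum of 40.

22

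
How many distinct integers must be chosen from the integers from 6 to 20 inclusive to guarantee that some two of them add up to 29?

10

Two chosen integers sum to 29 exactly when both halves of some pair {x, 29−x} with 9 ≤ x ≤ 29−x ≤ 20 are chosen — 6 such pairs.
The remaining 3 elements (those with no distinct partner in range) can never complete a 29-sum, so the worst case takes all of them and one from each pair: 3 + 6 = 9.
By the pigeonhole principle, the 10th integer has to be the second member of some pair, so 9 + 1 = 10.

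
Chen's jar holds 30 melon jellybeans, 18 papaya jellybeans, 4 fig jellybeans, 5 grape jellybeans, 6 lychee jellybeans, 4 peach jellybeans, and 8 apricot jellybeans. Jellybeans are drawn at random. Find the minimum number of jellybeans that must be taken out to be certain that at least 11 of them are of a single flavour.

48

Put each drawn jellybean into a box by flavour. The largest draw with every box below 11 takes min(count, 10) from each flavour; flavours with fewer than 10 contribute all they have.
Σ min(cᵢ, 10) = 10 + 10 + 4 + 5 + 6 + 4 + 8 = 47.
Draw number 47 + 1 = 48 must push one box to 11.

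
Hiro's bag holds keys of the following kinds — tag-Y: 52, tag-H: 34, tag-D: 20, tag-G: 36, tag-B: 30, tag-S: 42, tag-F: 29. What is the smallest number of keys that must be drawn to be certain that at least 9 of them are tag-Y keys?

In the worst case for collecting tag-Y keys, every non-tag-Y key comes out first.
There are 34 + 20 + 36 + 30 + 42 + 29 = 191 non-tag-Y keys altogether.
After those, each further key must be tag-Y, so 191 + 9 = 200 draws guarantee 9 tag-Y keys.

200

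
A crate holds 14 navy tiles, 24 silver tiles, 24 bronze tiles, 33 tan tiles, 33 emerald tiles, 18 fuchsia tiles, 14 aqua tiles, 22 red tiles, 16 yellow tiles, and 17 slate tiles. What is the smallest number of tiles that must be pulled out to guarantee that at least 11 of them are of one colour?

By the pigeonhole principle, the 10 colours are the holes; the tiles drawn are the pigeons.
To avoid 11 of any one colour, the worst case takes at most 10 of each colour.
That gives 10 + 10 + 10 + 10 + 10 + 10 + 10 + 10 + 10 + 10 = 100 tiles with no colour reaching 11.
The next tile forces some colour to 11, so 100 + 1 = 101.

101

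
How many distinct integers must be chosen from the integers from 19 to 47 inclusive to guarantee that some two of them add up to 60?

19

Two chosen integers sum to 60 exactly when both halves of some pair {x, 60−x} with 19 ≤ x ≤ 60−x ≤ 41 are chosen — 11 such pairs.
The remaining 7 elements (those with no distinct partner in range) can never complete a 60-sum, so the worst case takes all of them and one from each pair: 7 + 11 = 18.
The 19th integer has to be the second member of some pair, so 18 + 1 = 19.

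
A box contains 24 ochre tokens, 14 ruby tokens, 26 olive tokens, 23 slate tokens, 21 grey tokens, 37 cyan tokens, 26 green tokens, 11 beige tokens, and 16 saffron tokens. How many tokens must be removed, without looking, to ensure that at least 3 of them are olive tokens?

175

In the worst case for collecting olive tokens, every non-olive token comes out first.
There are 24 + 14 + 23 + 21 + 37 + 26 + 11 + 16 = 172 non-olive tokens altogether.
After those, each further token must be olive, so 172 + 3 = 175 draws guarantee 3 olive tokens.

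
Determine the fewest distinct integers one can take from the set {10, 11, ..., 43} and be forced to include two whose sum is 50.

Group the elements by complementary pair {x, 50−x}: {10,40}, {11,39}, {12,38}, …, giving 15 two-element pairs, the single value 25 (it cannot pair with itself since the integers are distinct), and 3 integers whose partner 50−x falls outside [10,43].
Treating each of those 19 groups as a pigeonhole, one can pick one integer per group — 19 integers — with no two summing to 50.
The 20th integer lands in an occupied pair, forcing a sum of 50.

20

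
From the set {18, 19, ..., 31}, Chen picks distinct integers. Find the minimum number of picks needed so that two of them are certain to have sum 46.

Group the elements by complementary pair {x, 46−x}: {18,28}, {19,27}, {20,26}, …, giving 5 two-element pairs; the single value 23 (it cannot pair with itself since the integers are distinct); and 3 integers whose partner 46−x falls outside [18,31].
Treating each of those 9 groups as a pigeonhole, one can pick one integer per group — 9 integers — with no two summing to 46.
The 10th integer lands in an occupied pair, forcing a sum of 46.

10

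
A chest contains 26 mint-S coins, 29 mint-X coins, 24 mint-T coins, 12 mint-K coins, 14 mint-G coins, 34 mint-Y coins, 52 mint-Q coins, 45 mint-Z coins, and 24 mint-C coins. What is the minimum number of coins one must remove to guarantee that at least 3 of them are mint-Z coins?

In the worst case for collecting mint-Z coins, every non-mint-Z coin comes out first.
There are 26 + 29 + 24 + 12 + 14 + 34 + 52 + 24 = 215 non-mint-Z coins altogether.
After those, each further coin must be mint-Z, so 215 + 3 = 218 draws guarantee 3 mint-Z coins.

218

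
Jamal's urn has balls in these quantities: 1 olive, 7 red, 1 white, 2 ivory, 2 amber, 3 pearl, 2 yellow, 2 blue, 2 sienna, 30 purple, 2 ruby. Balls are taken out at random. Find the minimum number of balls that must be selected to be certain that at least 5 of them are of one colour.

26

By the pigeonhole principle, the 11 colours are the holes; the balls drawn are the pigeons.
To avoid 5 of any one colour, the worst case takes at most 4 of each colour, or every ball of a colour that has fewer than 4.
That gives 1 + 4 + 1 + 2 + 2 + 3 + 2 + 2 + 2 + 4 + 2 = 25 balls with no colour reaching 5.
The next ball forces some colour to 5, so 25 + 1 = 26.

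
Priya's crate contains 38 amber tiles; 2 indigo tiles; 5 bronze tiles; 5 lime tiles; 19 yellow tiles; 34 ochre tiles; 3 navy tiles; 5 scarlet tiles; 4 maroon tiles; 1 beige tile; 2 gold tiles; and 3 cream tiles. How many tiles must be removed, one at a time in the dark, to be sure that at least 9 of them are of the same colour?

55

Put each drawn tile into a box by colour. The largest draw with every box below 9 takes min(count, 8) from each colour; colours with fewer than 8 contribute all they have.
Σ min(cᵢ, 8) = 8 + 2 + 5 + 5 + 8 + 8 + 3 + 5 + 4 + 1 + 2 + 3 = 54.
Draw number 54 + 1 = 55 must push one box to 9.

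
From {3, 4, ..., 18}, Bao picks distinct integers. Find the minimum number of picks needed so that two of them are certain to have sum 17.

11

Group the elements by complementary pair {x, 17−x}: {3,14}, {4,13}, {5,12}, …, giving 6 two-element pairs and 4 integers whose partner 17−x falls outside [3,18].
Pigeonhole: treating each of those 10 groups as a pigeonhole, one can pick one integer per group — 10 integers — with no two summing to 17.
The 11th integer lands in an occupied pair, forcing a sum of 17.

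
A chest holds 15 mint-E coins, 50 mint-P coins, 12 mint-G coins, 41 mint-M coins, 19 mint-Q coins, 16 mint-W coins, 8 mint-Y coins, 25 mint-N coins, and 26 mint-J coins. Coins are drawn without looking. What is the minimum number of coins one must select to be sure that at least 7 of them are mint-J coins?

193

In the worst case for collecting mint-J coins, every non-mint-J coin comes out first.
There are 15 + 50 + 12 + 41 + 19 + 16 + 8 + 25 = 186 non-mint-J coins altogether.
After those, each further coin must be mint-J, so 186 + 7 = 193 draws guarantee 7 mint-J coins.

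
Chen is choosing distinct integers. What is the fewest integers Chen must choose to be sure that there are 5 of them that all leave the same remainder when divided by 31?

The 31 residue classes mod 31 are the pigeonholes.
With 124 integers one could put 4 in each residue class and have no class reach 5.
The 125th integer pushes some class to 5, so 31·4 + 1 = 125.

125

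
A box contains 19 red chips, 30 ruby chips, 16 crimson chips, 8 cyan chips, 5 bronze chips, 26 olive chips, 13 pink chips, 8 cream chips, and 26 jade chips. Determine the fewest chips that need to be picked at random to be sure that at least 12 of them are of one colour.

By the pigeonhole principle, the 9 colours are the holes; the chips drawn are the pigeons.
To avoid 12 of any one colour, the worst case takes at most 11 of each colour, or every chip of a colour that has fewer than 11.
That gives 11 + 11 + 11 + 8 + 5 + 11 + 11 + 8 + 11 = 87 chips with no colour reaching 12.
The next chip forces some colour to 12, so 87 + 1 = 88.

88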